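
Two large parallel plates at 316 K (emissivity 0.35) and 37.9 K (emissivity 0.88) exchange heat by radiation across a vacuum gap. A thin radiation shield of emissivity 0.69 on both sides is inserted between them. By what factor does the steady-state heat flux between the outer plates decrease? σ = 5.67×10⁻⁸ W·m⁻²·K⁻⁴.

Without shield: q₀ = σΔ(T⁴)/(1/ε₁+1/ε₂−1) with denominator 2.994.
With shield the two gaps are in series; the resistances add: (1/ε₁+1/ε_s−1)+(1/ε_s+1/ε₂−1) = 3.306+1.586 = 4.892.
Heat-flux ratio q₀/q = 4.892/2.994.

factor ≈ 1.63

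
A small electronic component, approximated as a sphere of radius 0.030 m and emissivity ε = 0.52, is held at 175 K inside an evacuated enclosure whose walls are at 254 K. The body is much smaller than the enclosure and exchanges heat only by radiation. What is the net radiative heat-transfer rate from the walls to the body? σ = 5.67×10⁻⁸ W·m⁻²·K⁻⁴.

For a small grey body in a large enclosure: P_net = εσA(T_body⁴ − T_wall⁴).
A = 4πr² = 0.01131 m²; T_body⁴ − T_wall⁴ = 9.379×10⁸ − 4.162×10⁹ = -3.224×10⁹ K⁴.
|P_net| = 0.52·5.67×10⁻⁸·0.01131·3.224×10⁹.

P_net ≈ 1.08 W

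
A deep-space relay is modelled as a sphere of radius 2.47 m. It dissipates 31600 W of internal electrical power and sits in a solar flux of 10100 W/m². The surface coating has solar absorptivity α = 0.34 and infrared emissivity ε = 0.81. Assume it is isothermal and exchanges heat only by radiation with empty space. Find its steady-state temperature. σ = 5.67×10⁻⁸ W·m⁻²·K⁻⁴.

At steady state, absorbed solar power + internal power = radiated power.
Absorbed: α·S·A_cross = 0.34·10100·19.17 = 65820 W (cross-section πr²).
Total input = 65820 + 31600 = 97420 W.
Radiated: εσ·A_surf·T⁴ with A_surf = 4πr² = 76.67 m².
T⁴ = 97420/(0.81·5.67×10⁻⁸·76.67) = 2.767×10¹⁰ K⁴.

T ≈ 408 K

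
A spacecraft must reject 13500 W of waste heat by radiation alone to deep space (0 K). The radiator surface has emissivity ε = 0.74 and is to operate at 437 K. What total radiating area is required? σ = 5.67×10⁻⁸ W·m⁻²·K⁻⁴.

A ≈ 8.82 m²

P = εσA T⁴ ⇒ A = P/(εσT⁴).
T⁴ = 3.647×10¹⁰ K⁴.
A = 13500/(0.74 × 5.67×10⁻⁸ × 3.647×10¹⁰).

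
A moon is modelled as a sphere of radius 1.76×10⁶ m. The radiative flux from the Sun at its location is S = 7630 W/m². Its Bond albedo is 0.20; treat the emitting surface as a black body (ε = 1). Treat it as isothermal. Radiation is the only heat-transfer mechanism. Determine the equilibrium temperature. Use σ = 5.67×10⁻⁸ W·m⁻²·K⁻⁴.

T ≈ 405 K

At equilibrium, absorbed power = emitted power.
Absorbing cross-section = πr² = 9.731×10¹² m²; emitting surface = 4πr² = 3.893×10¹³ m² (ratio 4).
(1−a)S·A_cross = εσ·A_surf·T⁴  ⇒  T⁴ = (1−a)S/(4σ).
T⁴ = 0.800·7630/(4·5.67×10⁻⁸) = 2.691×10¹⁰ K⁴.
T = (2.691×10¹⁰)^(1/4).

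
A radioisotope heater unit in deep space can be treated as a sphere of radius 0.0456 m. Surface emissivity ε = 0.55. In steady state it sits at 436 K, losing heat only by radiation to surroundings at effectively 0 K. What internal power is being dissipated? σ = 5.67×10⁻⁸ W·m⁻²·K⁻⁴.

Steady state: P = εσA T⁴.
A = 4πr² = 0.02613 m²; T⁴ = (436)⁴ = 3.614×10¹⁰ K⁴.
P = 0.55 × 5.67×10⁻⁸ × 0.02613 × 3.614×10¹⁰.

P ≈ 29.4 W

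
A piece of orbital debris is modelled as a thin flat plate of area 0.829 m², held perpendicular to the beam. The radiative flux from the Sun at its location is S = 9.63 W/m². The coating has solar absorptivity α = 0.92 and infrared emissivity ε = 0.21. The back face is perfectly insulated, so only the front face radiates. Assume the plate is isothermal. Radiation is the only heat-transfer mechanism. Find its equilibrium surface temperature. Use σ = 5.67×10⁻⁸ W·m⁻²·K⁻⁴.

At equilibrium, absorbed power = emitted power.
Absorbing cross-section = A = 0.8290 m²; emitting surface = A = 0.8290 m² (ratio 1).
αS·A_cross = εσ·A_surf·T⁴  ⇒  T⁴ = αS/(ε·1σ).
T⁴ = 0.920·9.63/(0.21·1·5.67×10⁻⁸) = 7.441×10⁸ K⁴.
T = (7.441×10⁸)^(1/4).

T ≈ 165 K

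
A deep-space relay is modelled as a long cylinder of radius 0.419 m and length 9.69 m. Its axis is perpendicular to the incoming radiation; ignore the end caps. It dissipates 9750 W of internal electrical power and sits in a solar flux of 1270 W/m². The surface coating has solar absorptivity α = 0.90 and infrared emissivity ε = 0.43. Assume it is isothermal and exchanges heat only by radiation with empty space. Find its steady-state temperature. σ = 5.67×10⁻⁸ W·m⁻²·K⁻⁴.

At steady state, absorbed solar power + internal power = radiated power.
Absorbed: α·S·A_cross = 0.90·1270·8.120 = 9281 W (cross-section 2rL).
Total input = 9281 + 9750 = 19030 W.
Radiated: εσ·A_surf·T⁴ with A_surf = 2πrL = 25.51 m².
T⁴ = 19030/(0.43·5.67×10⁻⁸·25.51) = 3.060×10¹⁰ K⁴.

T ≈ 418 K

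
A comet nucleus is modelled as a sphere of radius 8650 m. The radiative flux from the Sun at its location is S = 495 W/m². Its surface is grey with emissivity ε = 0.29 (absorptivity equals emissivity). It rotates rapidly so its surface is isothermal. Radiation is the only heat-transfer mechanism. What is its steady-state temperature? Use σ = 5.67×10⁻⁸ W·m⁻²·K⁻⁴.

At equilibrium, absorbed power = emitted power.
Absorbing cross-section = πr² = 2.351×10⁸ m²; emitting surface = 4πr² = 9.402×10⁸ m² (ratio 4).
εS·A_cross = εσ·A_surf·T⁴  ⇒  T⁴ = S/(4σ)   (ε cancels).
T⁴ = 495/(4·5.67×10⁻⁸) = 2.183×10⁹ K⁴.
T = (2.183×10⁹)^(1/4).

T ≈ 216 K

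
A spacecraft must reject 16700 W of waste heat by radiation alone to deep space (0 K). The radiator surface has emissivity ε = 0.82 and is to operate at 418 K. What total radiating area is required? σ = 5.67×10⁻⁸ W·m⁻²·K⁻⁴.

P = εσA T⁴ ⇒ A = P/(εσT⁴).
T⁴ = 3.053×10¹⁰ K⁴.
A = 16700/(0.82 × 5.67×10⁻⁸ × 3.053×10¹⁰).

A ≈ 11.8 m²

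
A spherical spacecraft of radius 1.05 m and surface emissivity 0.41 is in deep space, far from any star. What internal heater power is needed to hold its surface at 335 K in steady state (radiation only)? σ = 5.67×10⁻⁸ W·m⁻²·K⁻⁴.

P ≈ 4060 W

P = εσ·4πr²·T⁴.
4πr² = 13.85 m²; T⁴ = 1.259×10¹⁰ K⁴.
P = 0.41·5.67×10⁻⁸·13.85·1.259×10¹⁰.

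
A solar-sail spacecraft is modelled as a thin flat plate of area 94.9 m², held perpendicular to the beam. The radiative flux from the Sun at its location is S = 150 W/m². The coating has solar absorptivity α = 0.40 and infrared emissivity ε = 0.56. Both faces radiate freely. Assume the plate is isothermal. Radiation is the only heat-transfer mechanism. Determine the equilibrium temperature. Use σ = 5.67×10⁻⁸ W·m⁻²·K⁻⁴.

At equilibrium, absorbed power = emitted power.
Absorbing cross-section = A = 94.90 m²; emitting surface = 2A = 189.8 m² (ratio 2).
αS·A_cross = εσ·A_surf·T⁴  ⇒  T⁴ = αS/(ε·2σ).
T⁴ = 0.400·150/(0.56·2·5.67×10⁻⁸) = 9.448×10⁸ K⁴.
T = (9.448×10⁸)^(1/4).

T ≈ 175 K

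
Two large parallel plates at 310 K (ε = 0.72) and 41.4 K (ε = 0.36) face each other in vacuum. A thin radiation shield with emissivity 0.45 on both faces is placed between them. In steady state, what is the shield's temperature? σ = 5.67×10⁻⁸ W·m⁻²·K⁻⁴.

T_s ≈ 273 K

In steady state the net flux on the hot side equals that on the cold side.
σ(T₁⁴−T_s⁴)/D₁ = σ(T_s⁴−T₂⁴)/D₂, with D₁ = 1/ε₁+1/ε_s−1 = 2.611, D₂ = 1/ε_s+1/ε₂−1 = 4.000.
Solve for T_s⁴: T_s⁴ = (D₂·T₁⁴ + D₁·T₂⁴)/(D₁+D₂) = 5.589×10⁹ K⁴.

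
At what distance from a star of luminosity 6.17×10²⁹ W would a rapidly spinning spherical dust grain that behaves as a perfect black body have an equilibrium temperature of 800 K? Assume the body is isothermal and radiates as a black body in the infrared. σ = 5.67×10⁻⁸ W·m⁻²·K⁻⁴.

For an isothermal black-emitting sphere, (1−a)S·πr² = σ·4πr²·T⁴ ⇒ S = 4σT⁴/(1−a).
S = 4·5.67×10⁻⁸·(800)⁴/1.00 = 92900 W/m².
Flux falls as S = L/(4πd²), so d = √(L/(4πS)) = √(6.17×10²⁹/(4π·92900)).

d ≈ 7.27×10¹¹ m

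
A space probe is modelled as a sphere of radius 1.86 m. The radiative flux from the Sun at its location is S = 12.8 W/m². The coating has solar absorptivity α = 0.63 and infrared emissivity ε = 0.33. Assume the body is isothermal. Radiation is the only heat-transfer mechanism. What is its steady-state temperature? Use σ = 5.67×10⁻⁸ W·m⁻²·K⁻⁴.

At equilibrium, absorbed power = emitted power.
Absorbing cross-section = πr² = 10.87 m²; emitting surface = 4πr² = 43.47 m² (ratio 4).
αS·A_cross = εσ·A_surf·T⁴  ⇒  T⁴ = αS/(ε·4σ).
T⁴ = 0.630·12.8/(0.33·4·5.67×10⁻⁸) = 1.077×10⁸ K⁴.
T = (1.077×10⁸)^(1/4).

T ≈ 102 K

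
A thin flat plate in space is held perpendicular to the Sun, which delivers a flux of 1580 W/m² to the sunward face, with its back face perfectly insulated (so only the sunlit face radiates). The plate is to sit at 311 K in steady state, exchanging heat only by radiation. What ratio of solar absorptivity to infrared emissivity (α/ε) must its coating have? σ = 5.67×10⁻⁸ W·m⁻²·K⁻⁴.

Balance: αS·A = εσ·1A·T⁴ ⇒ α/ε = σT⁴/S.
α/ε = 5.67×10⁻⁸·(311)⁴/1580 = 5.67×10⁻⁸·9.355×10⁹/1580.

α/ε ≈ 0.336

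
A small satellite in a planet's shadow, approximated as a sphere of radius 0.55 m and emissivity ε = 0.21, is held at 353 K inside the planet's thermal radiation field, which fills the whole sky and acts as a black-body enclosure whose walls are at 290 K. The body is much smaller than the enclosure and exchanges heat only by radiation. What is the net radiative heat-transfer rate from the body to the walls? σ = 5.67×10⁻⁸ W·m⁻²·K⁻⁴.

P_net ≈ 383 W

For a small grey body in a large enclosure: P_net = εσA(T_body⁴ − T_wall⁴).
A = 4πr² = 3.801 m²; T_body⁴ − T_wall⁴ = 1.553×10¹⁰ − 7.073×10⁹ = 8.455×10⁹ K⁴.
|P_net| = 0.21·5.67×10⁻⁸·3.801·8.455×10⁹.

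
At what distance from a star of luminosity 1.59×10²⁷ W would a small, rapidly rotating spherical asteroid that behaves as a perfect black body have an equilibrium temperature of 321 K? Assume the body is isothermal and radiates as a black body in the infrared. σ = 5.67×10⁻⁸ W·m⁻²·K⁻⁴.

d ≈ 2.29×10¹¹ m

For an isothermal black-emitting sphere, (1−a)S·πr² = σ·4πr²·T⁴ ⇒ S = 4σT⁴/(1−a).
S = 4·5.67×10⁻⁸·(321)⁴/1.00 = 2408 W/m².
Flux falls as S = L/(4πd²), so d = √(L/(4πS)) = √(1.59×10²⁷/(4π·2408)).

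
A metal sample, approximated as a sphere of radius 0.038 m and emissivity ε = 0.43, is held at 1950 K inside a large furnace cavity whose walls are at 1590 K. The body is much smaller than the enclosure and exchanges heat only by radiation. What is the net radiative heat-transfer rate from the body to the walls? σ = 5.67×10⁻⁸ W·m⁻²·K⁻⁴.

P_net ≈ 3570 W

For a small grey body in a large enclosure: P_net = εσA(T_body⁴ − T_wall⁴).
A = 4πr² = 0.01815 m²; T_body⁴ − T_wall⁴ = 1.446×10¹³ − 6.391×10¹² = 8.068×10¹² K⁴.
|P_net| = 0.43·5.67×10⁻⁸·0.01815·8.068×10¹².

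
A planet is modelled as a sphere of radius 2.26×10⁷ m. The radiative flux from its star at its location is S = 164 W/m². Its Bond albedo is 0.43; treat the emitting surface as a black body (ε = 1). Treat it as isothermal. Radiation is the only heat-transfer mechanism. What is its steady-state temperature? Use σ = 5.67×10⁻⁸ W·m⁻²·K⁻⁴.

T ≈ 142 K

At equilibrium, absorbed power = emitted power.
Absorbing cross-section = πr² = 1.605×10¹⁵ m²; emitting surface = 4πr² = 6.418×10¹⁵ m² (ratio 4).
(1−a)S·A_cross = εσ·A_surf·T⁴  ⇒  T⁴ = (1−a)S/(4σ).
T⁴ = 0.570·164/(4·5.67×10⁻⁸) = 4.122×10⁸ K⁴.
T = (4.122×10⁸)^(1/4).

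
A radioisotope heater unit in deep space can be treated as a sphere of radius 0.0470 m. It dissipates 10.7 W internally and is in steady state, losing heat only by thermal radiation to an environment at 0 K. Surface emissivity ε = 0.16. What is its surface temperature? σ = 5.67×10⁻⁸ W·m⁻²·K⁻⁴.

T ≈ 454 K

Steady state: internal power = radiated power, P = εσA T⁴.
Radiating area A = 4πr² = 0.02776 m².
T⁴ = P/(εσA) = 10.7/(0.16·5.67×10⁻⁸·0.02776) = 4.249×10¹⁰ K⁴.
T = (4.249×10¹⁰)^(1/4).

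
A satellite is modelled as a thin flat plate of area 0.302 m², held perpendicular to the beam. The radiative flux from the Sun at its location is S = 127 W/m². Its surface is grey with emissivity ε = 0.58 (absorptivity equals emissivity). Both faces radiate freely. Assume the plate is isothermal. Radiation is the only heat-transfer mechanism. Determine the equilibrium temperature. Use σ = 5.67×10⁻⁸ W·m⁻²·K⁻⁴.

T ≈ 183 K

At equilibrium, absorbed power = emitted power.
Absorbing cross-section = A = 0.3020 m²; emitting surface = 2A = 0.6040 m² (ratio 2).
εS·A_cross = εσ·A_surf·T⁴  ⇒  T⁴ = S/(2σ)   (ε cancels).
T⁴ = 127/(2·5.67×10⁻⁸) = 1.120×10⁹ K⁴.
T = (1.120×10⁹)^(1/4).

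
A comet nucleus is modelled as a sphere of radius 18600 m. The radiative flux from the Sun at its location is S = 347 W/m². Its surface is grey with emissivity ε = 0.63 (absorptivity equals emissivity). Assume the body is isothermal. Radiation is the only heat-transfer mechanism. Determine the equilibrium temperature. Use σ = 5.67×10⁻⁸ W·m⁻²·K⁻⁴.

T ≈ 198 K

At equilibrium, absorbed power = emitted power.
Absorbing cross-section = πr² = 1.087×10⁹ m²; emitting surface = 4πr² = 4.347×10⁹ m² (ratio 4).
εS·A_cross = εσ·A_surf·T⁴  ⇒  T⁴ = S/(4σ)   (ε cancels).
T⁴ = 347/(4·5.67×10⁻⁸) = 1.530×10⁹ K⁴.
T = (1.530×10⁹)^(1/4).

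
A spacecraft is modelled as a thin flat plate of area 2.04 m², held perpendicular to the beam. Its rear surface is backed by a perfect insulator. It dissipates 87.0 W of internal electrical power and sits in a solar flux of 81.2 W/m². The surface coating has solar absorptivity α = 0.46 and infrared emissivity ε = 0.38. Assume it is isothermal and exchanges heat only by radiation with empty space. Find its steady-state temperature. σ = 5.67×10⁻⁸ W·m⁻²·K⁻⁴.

At steady state, absorbed solar power + internal power = radiated power.
Absorbed: α·S·A_cross = 0.46·81.2·2.040 = 76.20 W (cross-section A).
Total input = 76.20 + 87.0 = 163.2 W.
Radiated: εσ·A_surf·T⁴ with A_surf = A = 2.040 m².
T⁴ = 163.2/(0.38·5.67×10⁻⁸·2.040) = 3.713×10⁹ K⁴.

T ≈ 247 K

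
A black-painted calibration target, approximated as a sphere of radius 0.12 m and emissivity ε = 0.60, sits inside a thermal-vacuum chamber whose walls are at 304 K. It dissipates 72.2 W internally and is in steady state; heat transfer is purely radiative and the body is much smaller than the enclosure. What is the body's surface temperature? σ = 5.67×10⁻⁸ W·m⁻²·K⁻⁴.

T ≈ 377 K

For a small grey body in a large enclosure, net radiated power = εσA(T⁴ − T_w⁴).
Steady state: P = εσA(T⁴ − T_w⁴) with A = 4πr² = 0.1810 m².
T⁴ = P/(εσA) + T_w⁴ = 72.2/(0.60·5.67×10⁻⁸·0.1810) + (304)⁴
    = 1.173×10¹⁰ + 8.541×10⁹ = 2.027×10¹⁰ K⁴.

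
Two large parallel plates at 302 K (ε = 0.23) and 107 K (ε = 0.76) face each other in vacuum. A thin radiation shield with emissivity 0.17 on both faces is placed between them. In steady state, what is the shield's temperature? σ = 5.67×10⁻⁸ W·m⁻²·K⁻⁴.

In steady state the net flux on the hot side equals that on the cold side.
σ(T₁⁴−T_s⁴)/D₁ = σ(T_s⁴−T₂⁴)/D₂, with D₁ = 1/ε₁+1/ε_s−1 = 9.230, D₂ = 1/ε_s+1/ε₂−1 = 6.198.
Solve for T_s⁴: T_s⁴ = (D₂·T₁⁴ + D₁·T₂⁴)/(D₁+D₂) = 3.420×10⁹ K⁴.

T_s ≈ 242 K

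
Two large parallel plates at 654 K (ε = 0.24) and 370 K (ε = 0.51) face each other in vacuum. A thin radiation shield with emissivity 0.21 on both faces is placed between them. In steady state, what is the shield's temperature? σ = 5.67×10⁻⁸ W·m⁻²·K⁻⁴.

In steady state the net flux on the hot side equals that on the cold side.
σ(T₁⁴−T_s⁴)/D₁ = σ(T_s⁴−T₂⁴)/D₂, with D₁ = 1/ε₁+1/ε_s−1 = 7.929, D₂ = 1/ε_s+1/ε₂−1 = 5.723.
Solve for T_s⁴: T_s⁴ = (D₂·T₁⁴ + D₁·T₂⁴)/(D₁+D₂) = 8.757×10¹⁰ K⁴.

T_s ≈ 544 K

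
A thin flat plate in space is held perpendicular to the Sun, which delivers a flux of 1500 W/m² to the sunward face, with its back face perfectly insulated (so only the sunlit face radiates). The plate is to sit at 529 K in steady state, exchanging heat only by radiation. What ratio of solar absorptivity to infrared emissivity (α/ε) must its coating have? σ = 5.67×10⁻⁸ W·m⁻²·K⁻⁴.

α/ε ≈ 2.96

Balance: αS·A = εσ·1A·T⁴ ⇒ α/ε = σT⁴/S.
α/ε = 5.67×10⁻⁸·(529)⁴/1500 = 5.67×10⁻⁸·7.831×10¹⁰/1500.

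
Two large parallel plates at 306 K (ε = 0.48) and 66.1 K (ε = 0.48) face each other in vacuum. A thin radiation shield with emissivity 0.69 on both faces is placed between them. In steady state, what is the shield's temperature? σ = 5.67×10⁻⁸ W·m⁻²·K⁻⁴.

T_s ≈ 257 K

In steady state the net flux on the hot side equals that on the cold side.
σ(T₁⁴−T_s⁴)/D₁ = σ(T_s⁴−T₂⁴)/D₂, with D₁ = 1/ε₁+1/ε_s−1 = 2.533, D₂ = 1/ε_s+1/ε₂−1 = 2.533.
Solve for T_s⁴: T_s⁴ = (D₂·T₁⁴ + D₁·T₂⁴)/(D₁+D₂) = 4.393×10⁹ K⁴.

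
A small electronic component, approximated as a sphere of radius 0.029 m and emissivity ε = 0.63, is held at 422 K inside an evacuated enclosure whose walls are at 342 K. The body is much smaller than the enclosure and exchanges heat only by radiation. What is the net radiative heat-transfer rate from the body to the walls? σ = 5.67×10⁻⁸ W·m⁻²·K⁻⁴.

For a small grey body in a large enclosure: P_net = εσA(T_body⁴ − T_wall⁴).
A = 4πr² = 0.01057 m²; T_body⁴ − T_wall⁴ = 3.171×10¹⁰ − 1.368×10¹⁰ = 1.803×10¹⁰ K⁴.
|P_net| = 0.63·5.67×10⁻⁸·0.01057·1.803×10¹⁰.

P_net ≈ 6.81 W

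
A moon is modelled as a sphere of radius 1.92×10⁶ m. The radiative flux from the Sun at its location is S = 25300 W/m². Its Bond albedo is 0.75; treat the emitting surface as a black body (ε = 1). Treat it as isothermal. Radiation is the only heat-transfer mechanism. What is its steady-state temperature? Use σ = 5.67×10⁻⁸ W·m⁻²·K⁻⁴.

At equilibrium, absorbed power = emitted power.
Absorbing cross-section = πr² = 1.158×10¹³ m²; emitting surface = 4πr² = 4.632×10¹³ m² (ratio 4).
(1−a)S·A_cross = εσ·A_surf·T⁴  ⇒  T⁴ = (1−a)S/(4σ).
T⁴ = 0.250·25300/(4·5.67×10⁻⁸) = 2.789×10¹⁰ K⁴.
T = (2.789×10¹⁰)^(1/4).

T ≈ 409 K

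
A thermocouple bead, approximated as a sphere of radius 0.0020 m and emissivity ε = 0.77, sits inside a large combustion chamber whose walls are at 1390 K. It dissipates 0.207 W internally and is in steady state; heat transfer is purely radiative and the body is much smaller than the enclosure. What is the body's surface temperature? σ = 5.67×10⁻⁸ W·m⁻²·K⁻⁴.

T ≈ 1400 K

For a small grey body in a large enclosure, net radiated power = εσA(T⁴ − T_w⁴).
Steady state: P = εσA(T⁴ − T_w⁴) with A = 4πr² = 5.027×10⁻⁵ m².
T⁴ = P/(εσA) + T_w⁴ = 0.207/(0.77·5.67×10⁻⁸·5.027×10⁻⁵) + (1390)⁴
    = 9.432×10¹⁰ + 3.733×10¹² = 3.827×10¹² K⁴.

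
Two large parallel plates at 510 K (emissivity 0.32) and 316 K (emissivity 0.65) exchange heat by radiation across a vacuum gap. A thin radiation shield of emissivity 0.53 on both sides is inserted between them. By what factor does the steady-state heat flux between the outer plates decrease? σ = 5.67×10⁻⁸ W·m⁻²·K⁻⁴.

Without shield: q₀ = σΔ(T⁴)/(1/ε₁+1/ε₂−1) with denominator 3.663.
With shield the two gaps are in series; the resistances add: (1/ε₁+1/ε_s−1)+(1/ε_s+1/ε₂−1) = 4.012+2.425 = 6.437.
Heat-flux ratio q₀/q = 6.437/3.663.

factor ≈ 1.76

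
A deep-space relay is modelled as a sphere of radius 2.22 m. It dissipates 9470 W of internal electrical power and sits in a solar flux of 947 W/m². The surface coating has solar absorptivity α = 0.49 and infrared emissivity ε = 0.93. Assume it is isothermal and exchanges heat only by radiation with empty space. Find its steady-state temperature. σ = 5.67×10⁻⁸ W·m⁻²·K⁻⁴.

At steady state, absorbed solar power + internal power = radiated power.
Absorbed: α·S·A_cross = 0.49·947·15.48 = 7185 W (cross-section πr²).
Total input = 7185 + 9470 = 16650 W.
Radiated: εσ·A_surf·T⁴ with A_surf = 4πr² = 61.93 m².
T⁴ = 16650/(0.93·5.67×10⁻⁸·61.93) = 5.100×10⁹ K⁴.

T ≈ 267 K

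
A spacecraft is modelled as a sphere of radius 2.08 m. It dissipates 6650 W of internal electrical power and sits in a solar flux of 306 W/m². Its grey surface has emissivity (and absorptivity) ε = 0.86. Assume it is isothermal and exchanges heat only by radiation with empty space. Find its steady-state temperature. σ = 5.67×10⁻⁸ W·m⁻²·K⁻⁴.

At steady state, absorbed solar power + internal power = radiated power.
Absorbed: α·S·A_cross = 0.86·306·13.59 = 3577 W (cross-section πr²).
Total input = 3577 + 6650 = 10230 W.
Radiated: εσ·A_surf·T⁴ with A_surf = 4πr² = 54.37 m².
T⁴ = 10230/(0.86·5.67×10⁻⁸·54.37) = 3.858×10⁹ K⁴.

T ≈ 249 K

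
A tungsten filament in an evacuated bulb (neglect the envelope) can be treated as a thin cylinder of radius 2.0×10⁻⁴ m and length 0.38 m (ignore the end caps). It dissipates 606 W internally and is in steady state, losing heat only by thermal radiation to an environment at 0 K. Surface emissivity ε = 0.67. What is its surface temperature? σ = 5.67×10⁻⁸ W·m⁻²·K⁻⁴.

T ≈ 2400 K

Steady state: internal power = radiated power, P = εσA T⁴.
Radiating area A = 2πrL = 4.775×10⁻⁴ m².
T⁴ = P/(εσA) = 606/(0.67·5.67×10⁻⁸·4.775×10⁻⁴) = 3.341×10¹³ K⁴.
T = (3.341×10¹³)^(1/4).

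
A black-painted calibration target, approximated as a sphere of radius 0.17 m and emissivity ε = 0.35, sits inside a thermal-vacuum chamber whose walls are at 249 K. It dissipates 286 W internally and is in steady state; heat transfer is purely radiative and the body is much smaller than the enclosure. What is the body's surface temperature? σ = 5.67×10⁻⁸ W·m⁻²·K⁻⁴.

T ≈ 457 K

For a small grey body in a large enclosure, net radiated power = εσA(T⁴ − T_w⁴).
Steady state: P = εσA(T⁴ − T_w⁴) with A = 4πr² = 0.3632 m².
T⁴ = P/(εσA) + T_w⁴ = 286/(0.35·5.67×10⁻⁸·0.3632) + (249)⁴
    = 3.968×10¹⁰ + 3.844×10⁹ = 4.353×10¹⁰ K⁴.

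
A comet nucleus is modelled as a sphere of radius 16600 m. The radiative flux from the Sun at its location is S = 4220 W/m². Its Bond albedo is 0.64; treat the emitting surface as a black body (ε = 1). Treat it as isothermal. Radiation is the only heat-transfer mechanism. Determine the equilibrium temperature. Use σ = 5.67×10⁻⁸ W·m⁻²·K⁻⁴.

At equilibrium, absorbed power = emitted power.
Absorbing cross-section = πr² = 8.657×10⁸ m²; emitting surface = 4πr² = 3.463×10⁹ m² (ratio 4).
(1−a)S·A_cross = εσ·A_surf·T⁴  ⇒  T⁴ = (1−a)S/(4σ).
T⁴ = 0.360·4220/(4·5.67×10⁻⁸) = 6.698×10⁹ K⁴.
T = (6.698×10⁹)^(1/4).

T ≈ 286 K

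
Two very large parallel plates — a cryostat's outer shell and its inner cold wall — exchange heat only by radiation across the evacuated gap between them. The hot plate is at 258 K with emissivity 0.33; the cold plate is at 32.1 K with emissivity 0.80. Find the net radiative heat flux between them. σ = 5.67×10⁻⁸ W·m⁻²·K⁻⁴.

For two infinite grey parallel plates, q = σ(T₁⁴ − T₂⁴)/(1/ε₁ + 1/ε₂ − 1).
T₁⁴ − T₂⁴ = 4.431×10⁹ − 1.062×10⁶ = 4.430×10⁹ K⁴.
1/ε₁ + 1/ε₂ − 1 = 3.030 + 1.250 − 1 = 3.280.
q = 5.67×10⁻⁸ × 4.430×10⁹ / 3.280.

q ≈ 76.6 W/m²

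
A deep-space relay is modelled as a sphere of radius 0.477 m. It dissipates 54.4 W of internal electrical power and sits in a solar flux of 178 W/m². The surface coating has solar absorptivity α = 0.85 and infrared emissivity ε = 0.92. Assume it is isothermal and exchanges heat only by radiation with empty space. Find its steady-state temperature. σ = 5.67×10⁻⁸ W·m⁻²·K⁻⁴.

At steady state, absorbed solar power + internal power = radiated power.
Absorbed: α·S·A_cross = 0.85·178·0.7148 = 108.1 W (cross-section πr²).
Total input = 108.1 + 54.4 = 162.5 W.
Radiated: εσ·A_surf·T⁴ with A_surf = 4πr² = 2.859 m².
T⁴ = 162.5/(0.92·5.67×10⁻⁸·2.859) = 1.090×10⁹ K⁴.

T ≈ 182 K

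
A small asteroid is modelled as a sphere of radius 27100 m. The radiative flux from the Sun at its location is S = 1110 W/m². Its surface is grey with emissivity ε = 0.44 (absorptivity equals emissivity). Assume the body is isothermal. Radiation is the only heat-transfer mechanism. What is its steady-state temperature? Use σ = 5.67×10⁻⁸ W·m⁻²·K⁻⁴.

At equilibrium, absorbed power = emitted power.
Absorbing cross-section = πr² = 2.307×10⁹ m²; emitting surface = 4πr² = 9.229×10⁹ m² (ratio 4).
εS·A_cross = εσ·A_surf·T⁴  ⇒  T⁴ = S/(4σ)   (ε cancels).
T⁴ = 1110/(4·5.67×10⁻⁸) = 4.894×10⁹ K⁴.
T = (4.894×10⁹)^(1/4).

T ≈ 264 K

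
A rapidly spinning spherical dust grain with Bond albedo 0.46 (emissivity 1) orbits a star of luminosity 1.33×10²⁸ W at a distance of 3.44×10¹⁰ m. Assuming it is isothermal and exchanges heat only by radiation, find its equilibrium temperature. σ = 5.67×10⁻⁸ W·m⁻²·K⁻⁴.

First find the stellar flux at distance d: S = L/(4πd²) = 1.33×10²⁸/(4π·(3.44×10¹⁰)²) = 8.944×10⁵ W/m².
For an isothermal sphere, absorbed (1−a)S·πr² = emitted σ·4πr²·T⁴, so T⁴ = (1−a)S/(4σ).
T⁴ = 0.540·8.944×10⁵/(4·5.67×10⁻⁸) = 2.129×10¹² K⁴.

T ≈ 1210 K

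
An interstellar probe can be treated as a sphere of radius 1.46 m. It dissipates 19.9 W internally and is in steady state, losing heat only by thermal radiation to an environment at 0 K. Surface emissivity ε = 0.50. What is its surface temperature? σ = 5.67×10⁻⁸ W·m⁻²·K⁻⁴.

T ≈ 71.5 K

Steady state: internal power = radiated power, P = εσA T⁴.
Radiating area A = 4πr² = 26.79 m².
T⁴ = P/(εσA) = 19.9/(0.50·5.67×10⁻⁸·26.79) = 2.621×10⁷ K⁴.
T = (2.621×10⁷)^(1/4).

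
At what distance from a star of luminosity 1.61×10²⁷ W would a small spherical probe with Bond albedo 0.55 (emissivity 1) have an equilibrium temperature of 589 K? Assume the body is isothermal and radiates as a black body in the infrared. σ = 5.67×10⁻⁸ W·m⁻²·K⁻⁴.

d ≈ 4.60×10¹⁰ m

For an isothermal black-emitting sphere, (1−a)S·πr² = σ·4πr²·T⁴ ⇒ S = 4σT⁴/(1−a).
S = 4·5.67×10⁻⁸·(589)⁴/0.450 = 60660 W/m².
Flux falls as S = L/(4πd²), so d = √(L/(4πS)) = √(1.61×10²⁷/(4π·60660)).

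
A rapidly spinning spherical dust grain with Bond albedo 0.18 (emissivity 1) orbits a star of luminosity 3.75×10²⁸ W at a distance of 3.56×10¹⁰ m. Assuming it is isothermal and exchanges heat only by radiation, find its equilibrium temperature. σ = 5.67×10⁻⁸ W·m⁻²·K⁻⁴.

T ≈ 1710 K

First find the stellar flux at distance d: S = L/(4πd²) = 3.75×10²⁸/(4π·(3.56×10¹⁰)²) = 2.355×10⁶ W/m².
For an isothermal sphere, absorbed (1−a)S·πr² = emitted σ·4πr²·T⁴, so T⁴ = (1−a)S/(4σ).
T⁴ = 0.820·2.355×10⁶/(4·5.67×10⁻⁸) = 8.513×10¹² K⁴.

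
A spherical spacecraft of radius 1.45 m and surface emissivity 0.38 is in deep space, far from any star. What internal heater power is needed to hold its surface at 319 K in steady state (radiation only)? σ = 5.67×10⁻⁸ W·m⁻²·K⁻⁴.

P ≈ 5890 W

P = εσ·4πr²·T⁴.
4πr² = 26.42 m²; T⁴ = 1.036×10¹⁰ K⁴.
P = 0.38·5.67×10⁻⁸·26.42·1.036×10¹⁰.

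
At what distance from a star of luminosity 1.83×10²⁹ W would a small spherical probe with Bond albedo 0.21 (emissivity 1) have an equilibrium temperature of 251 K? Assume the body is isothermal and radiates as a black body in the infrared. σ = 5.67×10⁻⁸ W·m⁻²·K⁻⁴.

d ≈ 3.57×10¹² m

For an isothermal black-emitting sphere, (1−a)S·πr² = σ·4πr²·T⁴ ⇒ S = 4σT⁴/(1−a).
S = 4·5.67×10⁻⁸·(251)⁴/0.790 = 1139 W/m².
Flux falls as S = L/(4πd²), so d = √(L/(4πS)) = √(1.83×10²⁹/(4π·1139)).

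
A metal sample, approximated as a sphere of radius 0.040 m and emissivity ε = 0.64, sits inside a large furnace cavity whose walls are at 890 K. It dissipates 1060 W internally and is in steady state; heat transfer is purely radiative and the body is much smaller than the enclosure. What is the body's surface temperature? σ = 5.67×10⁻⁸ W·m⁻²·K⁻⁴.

T ≈ 1200 K

For a small grey body in a large enclosure, net radiated power = εσA(T⁴ − T_w⁴).
Steady state: P = εσA(T⁴ − T_w⁴) with A = 4πr² = 0.02011 m².
T⁴ = P/(εσA) + T_w⁴ = 1060/(0.64·5.67×10⁻⁸·0.02011) + (890)⁴
    = 1.453×10¹² + 6.274×10¹¹ = 2.080×10¹² K⁴.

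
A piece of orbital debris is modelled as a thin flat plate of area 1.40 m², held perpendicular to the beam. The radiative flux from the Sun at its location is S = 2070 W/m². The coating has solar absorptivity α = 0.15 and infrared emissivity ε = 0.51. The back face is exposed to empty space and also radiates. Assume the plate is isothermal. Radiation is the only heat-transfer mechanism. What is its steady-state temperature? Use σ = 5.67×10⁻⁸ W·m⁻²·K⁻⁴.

At equilibrium, absorbed power = emitted power.
Absorbing cross-section = A = 1.400 m²; emitting surface = 2A = 2.800 m² (ratio 2).
αS·A_cross = εσ·A_surf·T⁴  ⇒  T⁴ = αS/(ε·2σ).
T⁴ = 0.150·2070/(0.51·2·5.67×10⁻⁸) = 5.369×10⁹ K⁴.
T = (5.369×10⁹)^(1/4).

T ≈ 271 K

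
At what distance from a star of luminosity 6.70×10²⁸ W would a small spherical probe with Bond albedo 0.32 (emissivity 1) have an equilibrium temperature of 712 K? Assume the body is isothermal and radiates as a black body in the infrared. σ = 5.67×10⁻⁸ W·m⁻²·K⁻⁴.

For an isothermal black-emitting sphere, (1−a)S·πr² = σ·4πr²·T⁴ ⇒ S = 4σT⁴/(1−a).
S = 4·5.67×10⁻⁸·(712)⁴/0.680 = 85710 W/m².
Flux falls as S = L/(4πd²), so d = √(L/(4πS)) = √(6.70×10²⁸/(4π·85710)).

d ≈ 2.49×10¹¹ m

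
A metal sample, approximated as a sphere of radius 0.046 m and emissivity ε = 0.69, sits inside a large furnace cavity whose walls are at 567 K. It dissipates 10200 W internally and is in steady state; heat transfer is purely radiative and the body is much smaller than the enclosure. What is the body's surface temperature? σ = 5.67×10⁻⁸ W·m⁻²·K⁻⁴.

For a small grey body in a large enclosure, net radiated power = εσA(T⁴ − T_w⁴).
Steady state: P = εσA(T⁴ − T_w⁴) with A = 4πr² = 0.02659 m².
T⁴ = P/(εσA) + T_w⁴ = 10200/(0.69·5.67×10⁻⁸·0.02659) + (567)⁴
    = 9.805×10¹² + 1.034×10¹¹ = 9.908×10¹² K⁴.

T ≈ 1770 K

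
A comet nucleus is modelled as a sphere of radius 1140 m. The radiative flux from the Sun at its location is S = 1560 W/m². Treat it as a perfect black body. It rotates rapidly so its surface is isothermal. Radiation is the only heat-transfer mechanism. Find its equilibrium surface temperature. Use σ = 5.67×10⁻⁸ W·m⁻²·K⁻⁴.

At equilibrium, absorbed power = emitted power.
Absorbing cross-section = πr² = 4.083×10⁶ m²; emitting surface = 4πr² = 1.633×10⁷ m² (ratio 4).
S·A_cross = εσ·A_surf·T⁴  ⇒  T⁴ = S/(4σ).
T⁴ = 1.00·1560/(4·5.67×10⁻⁸) = 6.878×10⁹ K⁴.
T = (6.878×10⁹)^(1/4).

T ≈ 288 K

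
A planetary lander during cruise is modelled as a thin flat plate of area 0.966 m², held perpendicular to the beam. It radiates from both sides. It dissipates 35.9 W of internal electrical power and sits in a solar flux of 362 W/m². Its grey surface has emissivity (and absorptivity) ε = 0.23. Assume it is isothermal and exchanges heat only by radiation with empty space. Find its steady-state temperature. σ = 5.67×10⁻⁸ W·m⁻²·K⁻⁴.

T ≈ 261 K

At steady state, absorbed solar power + internal power = radiated power.
Absorbed: α·S·A_cross = 0.23·362·0.9660 = 80.43 W (cross-section A).
Total input = 80.43 + 35.9 = 116.3 W.
Radiated: εσ·A_surf·T⁴ with A_surf = 2A = 1.932 m².
T⁴ = 116.3/(0.23·5.67×10⁻⁸·1.932) = 4.617×10⁹ K⁴.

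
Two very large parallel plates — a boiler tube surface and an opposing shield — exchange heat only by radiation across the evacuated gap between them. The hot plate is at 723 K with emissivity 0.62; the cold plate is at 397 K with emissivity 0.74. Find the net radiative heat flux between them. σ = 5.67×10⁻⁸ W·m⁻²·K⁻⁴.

For two infinite grey parallel plates, q = σ(T₁⁴ − T₂⁴)/(1/ε₁ + 1/ε₂ − 1).
T₁⁴ − T₂⁴ = 2.732×10¹¹ − 2.484×10¹⁰ = 2.484×10¹¹ K⁴.
1/ε₁ + 1/ε₂ − 1 = 1.613 + 1.351 − 1 = 1.964.
q = 5.67×10⁻⁸ × 2.484×10¹¹ / 1.964.

q ≈ 7170 W/m²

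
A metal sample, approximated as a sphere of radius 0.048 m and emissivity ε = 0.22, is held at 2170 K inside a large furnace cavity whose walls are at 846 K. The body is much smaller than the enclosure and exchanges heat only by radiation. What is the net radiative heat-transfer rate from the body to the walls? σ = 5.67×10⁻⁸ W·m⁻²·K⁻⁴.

For a small grey body in a large enclosure: P_net = εσA(T_body⁴ − T_wall⁴).
A = 4πr² = 0.02895 m²; T_body⁴ − T_wall⁴ = 2.217×10¹³ − 5.122×10¹¹ = 2.166×10¹³ K⁴.
|P_net| = 0.22·5.67×10⁻⁸·0.02895·2.166×10¹³.

P_net ≈ 7820 W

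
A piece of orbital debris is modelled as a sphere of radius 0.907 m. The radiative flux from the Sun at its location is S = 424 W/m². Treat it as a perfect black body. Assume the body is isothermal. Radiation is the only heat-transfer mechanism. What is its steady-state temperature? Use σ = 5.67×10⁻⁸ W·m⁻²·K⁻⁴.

At equilibrium, absorbed power = emitted power.
Absorbing cross-section = πr² = 2.584 m²; emitting surface = 4πr² = 10.34 m² (ratio 4).
S·A_cross = εσ·A_surf·T⁴  ⇒  T⁴ = S/(4σ).
T⁴ = 1.00·424/(4·5.67×10⁻⁸) = 1.869×10⁹ K⁴.
T = (1.869×10⁹)^(1/4).

T ≈ 208 K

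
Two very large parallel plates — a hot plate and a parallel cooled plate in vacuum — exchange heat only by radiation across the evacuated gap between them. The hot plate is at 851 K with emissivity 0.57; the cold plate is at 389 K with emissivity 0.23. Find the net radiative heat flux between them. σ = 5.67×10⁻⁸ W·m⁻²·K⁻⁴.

q ≈ 5570 W/m²

For two infinite grey parallel plates, q = σ(T₁⁴ − T₂⁴)/(1/ε₁ + 1/ε₂ − 1).
T₁⁴ − T₂⁴ = 5.245×10¹¹ − 2.290×10¹⁰ = 5.016×10¹¹ K⁴.
1/ε₁ + 1/ε₂ − 1 = 1.754 + 4.348 − 1 = 5.102.
q = 5.67×10⁻⁸ × 5.016×10¹¹ / 5.102.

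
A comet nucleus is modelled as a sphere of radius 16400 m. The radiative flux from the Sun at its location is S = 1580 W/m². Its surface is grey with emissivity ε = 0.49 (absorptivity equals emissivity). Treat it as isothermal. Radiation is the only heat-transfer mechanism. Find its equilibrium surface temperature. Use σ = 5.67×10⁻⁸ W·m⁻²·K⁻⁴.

At equilibrium, absorbed power = emitted power.
Absorbing cross-section = πr² = 8.450×10⁸ m²; emitting surface = 4πr² = 3.380×10⁹ m² (ratio 4).
εS·A_cross = εσ·A_surf·T⁴  ⇒  T⁴ = S/(4σ)   (ε cancels).
T⁴ = 1580/(4·5.67×10⁻⁸) = 6.966×10⁹ K⁴.
T = (6.966×10⁹)^(1/4).

T ≈ 289 K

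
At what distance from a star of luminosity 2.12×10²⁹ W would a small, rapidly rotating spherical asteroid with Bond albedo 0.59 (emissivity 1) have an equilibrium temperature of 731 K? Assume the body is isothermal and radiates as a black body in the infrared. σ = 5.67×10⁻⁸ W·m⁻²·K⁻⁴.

For an isothermal black-emitting sphere, (1−a)S·πr² = σ·4πr²·T⁴ ⇒ S = 4σT⁴/(1−a).
S = 4·5.67×10⁻⁸·(731)⁴/0.410 = 1.580×10⁵ W/m².
Flux falls as S = L/(4πd²), so d = √(L/(4πS)) = √(2.12×10²⁹/(4π·1.580×10⁵)).

d ≈ 3.27×10¹¹ m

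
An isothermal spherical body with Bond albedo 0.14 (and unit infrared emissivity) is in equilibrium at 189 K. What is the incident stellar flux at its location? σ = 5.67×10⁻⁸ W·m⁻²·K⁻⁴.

S ≈ 337 W/m²

(1−a)S·πr² = σ·4πr²·T⁴ ⇒ S = 4σT⁴/(1−a).
S = 4·5.67×10⁻⁸·1.276×10⁹/0.860.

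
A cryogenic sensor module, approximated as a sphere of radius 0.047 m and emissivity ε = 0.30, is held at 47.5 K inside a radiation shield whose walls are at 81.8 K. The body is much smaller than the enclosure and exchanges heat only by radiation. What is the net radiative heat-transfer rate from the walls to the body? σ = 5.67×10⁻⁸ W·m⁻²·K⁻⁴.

P_net ≈ 0.0187 W

For a small grey body in a large enclosure: P_net = εσA(T_body⁴ − T_wall⁴).
A = 4πr² = 0.02776 m²; T_body⁴ − T_wall⁴ = 5.091×10⁶ − 4.477×10⁷ = -3.968×10⁷ K⁴.
|P_net| = 0.30·5.67×10⁻⁸·0.02776·3.968×10⁷.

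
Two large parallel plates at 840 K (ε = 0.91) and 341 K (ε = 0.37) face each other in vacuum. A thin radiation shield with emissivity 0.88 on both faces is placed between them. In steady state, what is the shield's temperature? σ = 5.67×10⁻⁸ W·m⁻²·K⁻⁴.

In steady state the net flux on the hot side equals that on the cold side.
σ(T₁⁴−T_s⁴)/D₁ = σ(T_s⁴−T₂⁴)/D₂, with D₁ = 1/ε₁+1/ε_s−1 = 1.235, D₂ = 1/ε_s+1/ε₂−1 = 2.839.
Solve for T_s⁴: T_s⁴ = (D₂·T₁⁴ + D₁·T₂⁴)/(D₁+D₂) = 3.510×10¹¹ K⁴.

T_s ≈ 770 K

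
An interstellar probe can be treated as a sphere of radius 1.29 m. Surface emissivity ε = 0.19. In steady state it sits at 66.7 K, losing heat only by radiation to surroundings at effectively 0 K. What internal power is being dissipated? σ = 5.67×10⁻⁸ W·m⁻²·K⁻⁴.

P ≈ 4.46 W

Steady state: P = εσA T⁴.
A = 4πr² = 20.91 m²; T⁴ = (66.7)⁴ = 1.979×10⁷ K⁴.
P = 0.19 × 5.67×10⁻⁸ × 20.91 × 1.979×10⁷.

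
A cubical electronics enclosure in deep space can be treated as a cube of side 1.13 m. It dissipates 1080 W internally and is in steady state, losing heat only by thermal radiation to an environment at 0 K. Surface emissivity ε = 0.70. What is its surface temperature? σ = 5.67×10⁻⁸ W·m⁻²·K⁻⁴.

Steady state: internal power = radiated power, P = εσA T⁴.
Radiating area A = 6L² = 7.661 m².
T⁴ = P/(εσA) = 1080/(0.70·5.67×10⁻⁸·7.661) = 3.552×10⁹ K⁴.
T = (3.552×10⁹)^(1/4).

T ≈ 244 K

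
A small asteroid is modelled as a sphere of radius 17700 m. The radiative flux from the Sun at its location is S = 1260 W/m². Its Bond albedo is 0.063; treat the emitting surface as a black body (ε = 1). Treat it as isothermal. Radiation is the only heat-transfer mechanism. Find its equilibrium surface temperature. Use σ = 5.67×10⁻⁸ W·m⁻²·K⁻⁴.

At equilibrium, absorbed power = emitted power.
Absorbing cross-section = πr² = 9.842×10⁸ m²; emitting surface = 4πr² = 3.937×10⁹ m² (ratio 4).
(1−a)S·A_cross = εσ·A_surf·T⁴  ⇒  T⁴ = (1−a)S/(4σ).
T⁴ = 0.937·1260/(4·5.67×10⁻⁸) = 5.206×10⁹ K⁴.
T = (5.206×10⁹)^(1/4).

T ≈ 269 K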